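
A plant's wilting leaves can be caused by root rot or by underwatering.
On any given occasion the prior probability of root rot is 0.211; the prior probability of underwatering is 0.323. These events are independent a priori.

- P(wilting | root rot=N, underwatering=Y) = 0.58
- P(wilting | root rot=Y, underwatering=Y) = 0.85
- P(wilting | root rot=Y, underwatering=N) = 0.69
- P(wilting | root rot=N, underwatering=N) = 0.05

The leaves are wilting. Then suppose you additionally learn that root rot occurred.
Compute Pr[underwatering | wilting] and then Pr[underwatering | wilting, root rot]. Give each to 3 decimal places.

Pr[underwatering | wilting] ≈ 0.622; Pr[underwatering | wilting, root rot] ≈ 0.370

P(wilting) = 0.05×0.789×0.677 + 0.58×0.789×0.323 + 0.69×0.211×0.677 + 0.85×0.211×0.323 = 0.026708 + 0.147811 + 0.098564 + 0.057930 = 0.331013
The underwatering-present share is 0.147811 + 0.057930 = 0.205741.
So P(underwatering | wilting) = 0.205741/0.331013 ≈ 0.622.

Now also conditioning on root rot=true:
P(wilting | root rot) = 0.69*0.677 + 0.85*0.323 = 0.467130 + 0.274550 = 0.741680
Restricting to configurations with underwatering present: 0.85*0.323 = 0.274550.
Hence the posterior is 0.274550/0.741680 ≈ 0.370.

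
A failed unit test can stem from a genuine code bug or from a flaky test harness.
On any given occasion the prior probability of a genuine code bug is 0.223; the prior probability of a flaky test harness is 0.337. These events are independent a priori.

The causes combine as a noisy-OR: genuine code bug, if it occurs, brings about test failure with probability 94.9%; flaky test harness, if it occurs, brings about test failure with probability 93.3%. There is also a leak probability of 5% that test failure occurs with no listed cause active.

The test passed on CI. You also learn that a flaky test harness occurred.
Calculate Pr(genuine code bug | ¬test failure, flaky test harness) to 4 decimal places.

Pr(genuine code bug | ¬test failure, flaky test harness) ≈ 0.0144

Under noisy-OR, P(test failure | causes) = 1 − (1−0.05)·∏(1−qᵢ) over the active causes.
P(¬test failure | flaky test harness) = 0.06365·0.777 + 0.003246·0.223 = 0.049456 + 0.000724 = 0.050180
The genuine code bug-present share is 0.003246·0.223 = 0.000724.
So P(genuine code bug | ¬test failure, flaky test harness) = 0.000724/0.050180 ≈ 0.0144.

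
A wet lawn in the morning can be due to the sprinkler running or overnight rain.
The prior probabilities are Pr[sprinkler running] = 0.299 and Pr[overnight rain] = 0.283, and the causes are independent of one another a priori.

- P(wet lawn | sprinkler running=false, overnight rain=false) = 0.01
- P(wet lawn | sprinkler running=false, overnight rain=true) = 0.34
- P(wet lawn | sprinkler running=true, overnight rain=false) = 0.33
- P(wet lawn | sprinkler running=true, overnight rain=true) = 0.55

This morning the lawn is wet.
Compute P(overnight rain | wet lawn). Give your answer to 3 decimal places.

P(wet lawn) = 0.01*0.701*0.717 + 0.34*0.701*0.283 + 0.33*0.299*0.717 + 0.55*0.299*0.283 = 0.005026 + 0.067450 + 0.070746 + 0.046539 = 0.189761
Restricting to configurations with overnight rain present: 0.067450 + 0.046539 = 0.113989.
Hence the posterior is 0.113989/0.189761 ≈ 0.601.

P(overnight rain | wet lawn) ≈ 0.601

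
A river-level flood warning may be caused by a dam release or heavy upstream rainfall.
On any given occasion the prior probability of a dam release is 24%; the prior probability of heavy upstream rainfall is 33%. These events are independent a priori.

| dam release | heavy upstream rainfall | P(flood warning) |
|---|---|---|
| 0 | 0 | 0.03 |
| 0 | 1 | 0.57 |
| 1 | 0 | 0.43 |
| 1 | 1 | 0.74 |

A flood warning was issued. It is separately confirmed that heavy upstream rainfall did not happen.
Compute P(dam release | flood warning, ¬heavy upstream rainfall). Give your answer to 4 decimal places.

Weight on dam release=true, given the evidence: 0.43×0.24 = 0.103200
Denominator P(flood warning | ¬heavy upstream rainfall): 0.03×0.76 + 0.43×0.24 = 0.126000
Posterior = 0.103200 / 0.126000 ≈ 0.8190

P(dam release | flood warning, ¬heavy upstream rainfall) ≈ 0.8190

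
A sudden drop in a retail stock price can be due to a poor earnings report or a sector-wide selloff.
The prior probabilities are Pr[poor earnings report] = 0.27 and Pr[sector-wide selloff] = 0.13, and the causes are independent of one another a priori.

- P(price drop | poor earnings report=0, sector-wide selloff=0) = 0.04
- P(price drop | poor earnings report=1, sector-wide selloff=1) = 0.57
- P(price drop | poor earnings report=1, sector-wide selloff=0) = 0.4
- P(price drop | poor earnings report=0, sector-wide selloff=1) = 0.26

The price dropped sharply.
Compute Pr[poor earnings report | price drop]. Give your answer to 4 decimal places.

For the numerator, keep only poor earnings report=true terms: 0.093960 + 0.020007 = 0.113967
Normalizer over all consistent configurations: 0.04*0.73*0.87 + 0.26*0.73*0.13 + 0.4*0.27*0.87 + 0.57*0.27*0.13 = 0.164045
P(poor earnings report | price drop) = 0.113967/0.164045 ≈ 0.6947

Pr[poor earnings report | price drop] ≈ 0.6947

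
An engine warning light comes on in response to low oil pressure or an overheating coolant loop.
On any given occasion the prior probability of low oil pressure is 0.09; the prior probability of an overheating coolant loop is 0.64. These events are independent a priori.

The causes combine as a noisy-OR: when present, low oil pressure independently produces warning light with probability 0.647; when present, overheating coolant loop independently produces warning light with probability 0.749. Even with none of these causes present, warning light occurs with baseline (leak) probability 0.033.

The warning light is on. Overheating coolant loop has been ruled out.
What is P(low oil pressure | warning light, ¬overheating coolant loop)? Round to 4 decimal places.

P(low oil pressure | warning light, ¬overheating coolant loop) ≈ 0.6637

Under noisy-OR, P(warning light | causes) = 1 − (1−0.033)·∏(1−qᵢ) over the active causes.
Sum P(warning light|·) weighted by the priors over both values of low oil pressure:
  P(warning light | ¬overheating coolant loop) = 0.033*0.91 + 0.658649*0.09
        = 0.030030 + 0.059278 = 0.089308
Configurations with low oil pressure contribute 0.059278, so
  P(low oil pressure | warning light, ¬overheating coolant loop) = 0.059278 / 0.089308 ≈ 0.6637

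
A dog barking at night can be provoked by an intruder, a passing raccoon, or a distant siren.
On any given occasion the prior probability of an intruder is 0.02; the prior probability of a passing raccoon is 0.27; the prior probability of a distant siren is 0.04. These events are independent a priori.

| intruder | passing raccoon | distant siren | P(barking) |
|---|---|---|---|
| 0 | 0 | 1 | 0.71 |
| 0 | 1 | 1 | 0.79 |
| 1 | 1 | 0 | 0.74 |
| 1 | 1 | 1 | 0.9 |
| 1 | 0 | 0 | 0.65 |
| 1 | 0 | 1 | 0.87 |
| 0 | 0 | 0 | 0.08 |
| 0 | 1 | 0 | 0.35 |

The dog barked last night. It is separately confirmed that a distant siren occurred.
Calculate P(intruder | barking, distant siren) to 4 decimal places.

P(barking | distant siren) = 0.71*0.98*0.73 + 0.79*0.98*0.27 + 0.87*0.02*0.73 + 0.9*0.02*0.27 = 0.507934 + 0.209034 + 0.012702 + 0.004860 = 0.734530
The intruder-present share is 0.012702 + 0.004860 = 0.017562.
Hence the posterior is 0.017562/0.734530 ≈ 0.0239.

P(intruder | barking, distant siren) ≈ 0.0239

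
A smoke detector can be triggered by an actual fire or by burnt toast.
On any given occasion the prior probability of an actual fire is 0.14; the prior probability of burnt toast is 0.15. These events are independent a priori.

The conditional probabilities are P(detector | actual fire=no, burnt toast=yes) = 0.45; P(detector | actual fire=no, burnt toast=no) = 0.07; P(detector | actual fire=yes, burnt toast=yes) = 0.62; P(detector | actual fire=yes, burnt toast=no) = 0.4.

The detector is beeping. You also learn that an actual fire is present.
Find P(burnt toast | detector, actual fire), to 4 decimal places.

P(burnt toast | detector, actual fire) ≈ 0.2148

P(detector | actual fire) = 0.4·0.85 + 0.62·0.15 = 0.340000 + 0.093000 = 0.433000
The burnt toast-present share is 0.62·0.15 = 0.093000.
So P(burnt toast | detector, actual fire) = 0.093000/0.433000 ≈ 0.2148.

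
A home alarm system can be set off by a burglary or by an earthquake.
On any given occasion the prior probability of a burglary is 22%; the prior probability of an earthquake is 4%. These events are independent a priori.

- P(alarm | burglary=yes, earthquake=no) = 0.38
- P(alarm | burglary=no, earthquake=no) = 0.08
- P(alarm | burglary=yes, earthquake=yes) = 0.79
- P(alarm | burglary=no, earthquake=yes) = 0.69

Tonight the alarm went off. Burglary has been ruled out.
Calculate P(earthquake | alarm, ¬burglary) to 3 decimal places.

P(alarm | ¬burglary) = 0.08×0.96 + 0.69×0.04 = 0.076800 + 0.027600 = 0.104400
The earthquake-present share is 0.69×0.04 = 0.027600.
So P(earthquake | alarm, ¬burglary) = 0.027600/0.104400 ≈ 0.264.

P(earthquake | alarm, ¬burglary) ≈ 0.264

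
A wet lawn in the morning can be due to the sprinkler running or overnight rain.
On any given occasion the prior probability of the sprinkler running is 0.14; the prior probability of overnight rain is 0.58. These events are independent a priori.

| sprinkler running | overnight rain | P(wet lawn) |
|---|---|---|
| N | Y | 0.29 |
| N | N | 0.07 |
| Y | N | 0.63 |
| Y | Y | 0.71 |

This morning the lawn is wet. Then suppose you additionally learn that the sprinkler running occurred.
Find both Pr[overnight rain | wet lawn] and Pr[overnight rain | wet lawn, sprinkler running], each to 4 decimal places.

Enumerate the 4 (sprinkler running, overnight rain) configurations and weight by the priors:
  P(wet lawn) = 0.07·0.86·0.42 + 0.29·0.86·0.58 + 0.63·0.14·0.42 + 0.71·0.14·0.58
        = 0.025284 + 0.144652 + 0.037044 + 0.057652 = 0.264632
Configurations with overnight rain contribute 0.202304, so
  P(overnight rain | wet lawn) = 0.202304 / 0.264632 ≈ 0.7645

With the extra evidence:
For the numerator, keep only overnight rain=true terms: 0.71×0.58 = 0.411800
The normalizing constant is 0.63×0.42 + 0.71×0.58 = 0.676400
Posterior = 0.411800 / 0.676400 ≈ 0.6088
— sprinkler running explains away the evidence for overnight rain.

Pr[overnight rain | wet lawn] ≈ 0.7645; Pr[overnight rain | wet lawn, sprinkler running] ≈ 0.6088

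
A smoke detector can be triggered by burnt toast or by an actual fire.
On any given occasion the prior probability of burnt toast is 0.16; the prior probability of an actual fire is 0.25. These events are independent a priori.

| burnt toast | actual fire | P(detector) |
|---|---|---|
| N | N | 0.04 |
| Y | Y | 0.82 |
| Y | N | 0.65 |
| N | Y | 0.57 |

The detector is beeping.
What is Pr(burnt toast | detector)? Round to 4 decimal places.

Pr(burnt toast | detector) ≈ 0.4333

Weight on burnt toast=true, given the evidence: 0.078000 + 0.032800 = 0.110800
The normalizing constant is 0.04×0.84×0.75 + 0.57×0.84×0.25 + 0.65×0.16×0.75 + 0.82×0.16×0.25 = 0.255700
P(burnt toast | detector) = 0.110800/0.255700 ≈ 0.4333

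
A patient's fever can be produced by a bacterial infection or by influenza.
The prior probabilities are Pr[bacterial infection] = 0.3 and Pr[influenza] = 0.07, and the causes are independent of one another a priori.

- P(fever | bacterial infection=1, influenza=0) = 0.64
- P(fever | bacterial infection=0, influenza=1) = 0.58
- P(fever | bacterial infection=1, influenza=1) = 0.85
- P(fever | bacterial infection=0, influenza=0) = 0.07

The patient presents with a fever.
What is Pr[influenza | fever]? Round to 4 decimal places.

Pr[influenza | fever] ≈ 0.1711

P(fever) = 0.07·0.7·0.93 + 0.58·0.7·0.07 + 0.64·0.3·0.93 + 0.85·0.3·0.07 = 0.045570 + 0.028420 + 0.178560 + 0.017850 = 0.270400
The influenza-present share is 0.028420 + 0.017850 = 0.046270.
P(influenza | fever) = 0.046270 / 0.270400 ≈ 0.1711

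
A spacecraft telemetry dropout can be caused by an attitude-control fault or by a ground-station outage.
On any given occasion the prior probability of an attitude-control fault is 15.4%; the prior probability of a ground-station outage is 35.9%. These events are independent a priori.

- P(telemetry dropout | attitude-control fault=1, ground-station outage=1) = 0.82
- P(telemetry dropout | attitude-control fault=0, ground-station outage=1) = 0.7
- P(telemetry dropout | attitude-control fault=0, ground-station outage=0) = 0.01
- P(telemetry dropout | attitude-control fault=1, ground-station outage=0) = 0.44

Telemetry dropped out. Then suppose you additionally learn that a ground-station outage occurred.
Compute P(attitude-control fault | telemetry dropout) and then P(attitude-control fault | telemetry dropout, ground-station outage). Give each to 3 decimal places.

Numerator (weight on configurations with attitude-control fault): 0.043434 + 0.045335 = 0.088769
Denominator P(telemetry dropout): 0.01*0.846*0.641 + 0.7*0.846*0.359 + 0.44*0.154*0.641 + 0.82*0.154*0.359 = 0.306792
P(attitude-control fault | telemetry dropout) = 0.088769/0.306792 ≈ 0.289

Now also conditioning on ground-station outage=true:
For the numerator, keep only attitude-control fault=true terms: 0.82×0.154 = 0.126280
Denominator P(telemetry dropout | ground-station outage): 0.7×0.846 + 0.82×0.154 = 0.718480
P(attitude-control fault | telemetry dropout, ground-station outage) = 0.126280/0.718480 ≈ 0.176
The drop from 0.289 to 0.176 is the explaining-away (discounting) effect.

P(attitude-control fault | telemetry dropout) ≈ 0.289; P(attitude-control fault | telemetry dropout, ground-station outage) ≈ 0.176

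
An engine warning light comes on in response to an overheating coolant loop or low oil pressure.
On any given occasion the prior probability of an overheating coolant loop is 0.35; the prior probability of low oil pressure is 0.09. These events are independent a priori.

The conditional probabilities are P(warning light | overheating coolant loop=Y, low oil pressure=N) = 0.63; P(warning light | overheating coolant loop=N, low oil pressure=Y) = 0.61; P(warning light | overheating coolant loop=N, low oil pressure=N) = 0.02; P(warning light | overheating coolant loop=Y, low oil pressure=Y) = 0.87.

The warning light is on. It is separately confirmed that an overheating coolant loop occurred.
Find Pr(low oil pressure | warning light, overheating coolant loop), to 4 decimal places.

Sum P(warning light|·) weighted by the priors over both values of low oil pressure:
  P(warning light | overheating coolant loop) = 0.63·0.91 + 0.87·0.09
        = 0.573300 + 0.078300 = 0.651600
The terms with low oil pressure present sum to 0.078300, so
  P(low oil pressure | warning light, overheating coolant loop) = 0.078300 / 0.651600 ≈ 0.1202

Pr(low oil pressure | warning light, overheating coolant loop) ≈ 0.1202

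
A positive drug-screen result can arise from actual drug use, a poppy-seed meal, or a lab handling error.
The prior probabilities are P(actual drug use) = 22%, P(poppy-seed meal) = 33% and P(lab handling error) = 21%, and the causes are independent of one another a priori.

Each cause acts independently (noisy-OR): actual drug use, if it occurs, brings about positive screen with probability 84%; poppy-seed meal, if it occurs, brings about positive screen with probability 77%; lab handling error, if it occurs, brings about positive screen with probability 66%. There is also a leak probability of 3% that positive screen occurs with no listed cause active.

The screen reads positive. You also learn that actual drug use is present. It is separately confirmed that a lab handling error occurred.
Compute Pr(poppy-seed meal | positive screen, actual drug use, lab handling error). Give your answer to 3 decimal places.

Pr(poppy-seed meal | positive screen, actual drug use, lab handling error) ≈ 0.339

Under noisy-OR, P(positive screen | causes) = 1 − (1−0.03)·∏(1−qᵢ) over the active causes.
For the numerator, keep only poppy-seed meal=true terms: 0.987863·0.33 = 0.325995
The normalizing constant is 0.947232·0.67 + 0.987863·0.33 = 0.960640
Posterior = 0.325995 / 0.960640 ≈ 0.339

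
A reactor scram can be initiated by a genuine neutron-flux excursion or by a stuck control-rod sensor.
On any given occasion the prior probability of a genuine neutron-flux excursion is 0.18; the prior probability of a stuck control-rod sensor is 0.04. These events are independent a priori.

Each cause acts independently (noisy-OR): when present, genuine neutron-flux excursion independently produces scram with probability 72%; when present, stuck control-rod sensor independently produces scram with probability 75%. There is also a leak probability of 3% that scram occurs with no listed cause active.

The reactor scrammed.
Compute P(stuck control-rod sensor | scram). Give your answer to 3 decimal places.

Under noisy-OR, P(scram | causes) = 1 − (1−0.03)·∏(1−qᵢ) over the active causes.
Numerator (weight on configurations with stuck control-rod sensor): 0.024846 + 0.006711 = 0.031557
Denominator P(scram): 0.03×0.82×0.96 + 0.7575×0.82×0.04 + 0.7284×0.18×0.96 + 0.9321×0.18×0.04 = 0.181041
Posterior = 0.031557 / 0.181041 ≈ 0.174

P(stuck control-rod sensor | scram) ≈ 0.174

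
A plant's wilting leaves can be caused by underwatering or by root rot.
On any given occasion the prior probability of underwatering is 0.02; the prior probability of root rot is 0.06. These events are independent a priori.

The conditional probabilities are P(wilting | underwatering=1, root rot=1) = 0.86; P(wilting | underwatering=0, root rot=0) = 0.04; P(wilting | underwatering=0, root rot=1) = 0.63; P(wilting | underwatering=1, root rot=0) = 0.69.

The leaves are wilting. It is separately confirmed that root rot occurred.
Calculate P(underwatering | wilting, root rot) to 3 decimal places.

P(wilting | root rot) = 0.63*0.98 + 0.86*0.02 = 0.617400 + 0.017200 = 0.634600
The underwatering-present share is 0.86*0.02 = 0.017200.
Hence the posterior is 0.017200/0.634600 ≈ 0.027.

P(underwatering | wilting, root rot) ≈ 0.027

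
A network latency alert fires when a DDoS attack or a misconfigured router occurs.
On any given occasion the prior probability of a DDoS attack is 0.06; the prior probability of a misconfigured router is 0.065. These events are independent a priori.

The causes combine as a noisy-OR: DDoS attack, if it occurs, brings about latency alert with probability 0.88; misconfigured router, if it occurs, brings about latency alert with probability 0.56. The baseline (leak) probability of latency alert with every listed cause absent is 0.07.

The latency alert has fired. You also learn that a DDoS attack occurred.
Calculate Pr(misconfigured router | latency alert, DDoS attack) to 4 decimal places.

Pr(misconfigured router | latency alert, DDoS attack) ≈ 0.0693

Under noisy-OR, P(latency alert | causes) = 1 − (1−0.07)·∏(1−qᵢ) over the active causes.
P(latency alert | DDoS attack) = 0.8884·0.935 + 0.950896·0.065 = 0.830654 + 0.061808 = 0.892462
The misconfigured router-present share is 0.950896·0.065 = 0.061808.
P(misconfigured router | latency alert, DDoS attack) = 0.061808 / 0.892462 ≈ 0.0693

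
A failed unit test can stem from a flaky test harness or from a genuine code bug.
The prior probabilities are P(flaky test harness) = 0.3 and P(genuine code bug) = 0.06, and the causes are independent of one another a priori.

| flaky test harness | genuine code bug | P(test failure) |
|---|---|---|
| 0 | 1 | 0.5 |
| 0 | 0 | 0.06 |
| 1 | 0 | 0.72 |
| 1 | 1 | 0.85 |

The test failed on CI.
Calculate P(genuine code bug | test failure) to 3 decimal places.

P(test failure) = 0.06·0.7·0.94 + 0.5·0.7·0.06 + 0.72·0.3·0.94 + 0.85·0.3·0.06 = 0.039480 + 0.021000 + 0.203040 + 0.015300 = 0.278820
Of this, 0.036300 comes from 0.021000 + 0.015300 (the genuine code bug=true cases).
P(genuine code bug | test failure) = 0.036300 / 0.278820 ≈ 0.130

P(genuine code bug | test failure) ≈ 0.130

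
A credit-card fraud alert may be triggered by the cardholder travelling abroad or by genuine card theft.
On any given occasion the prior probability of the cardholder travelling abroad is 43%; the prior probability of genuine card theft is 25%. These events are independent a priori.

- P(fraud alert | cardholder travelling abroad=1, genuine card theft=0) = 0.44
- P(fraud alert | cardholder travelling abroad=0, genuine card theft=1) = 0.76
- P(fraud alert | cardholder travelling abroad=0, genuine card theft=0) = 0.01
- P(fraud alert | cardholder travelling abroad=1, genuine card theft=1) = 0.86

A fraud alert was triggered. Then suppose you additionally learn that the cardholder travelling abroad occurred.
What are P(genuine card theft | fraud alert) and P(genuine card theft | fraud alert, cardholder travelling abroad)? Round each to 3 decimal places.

Numerator (weight on configurations with genuine card theft): 0.108300 + 0.092450 = 0.200750
Normalizer over all consistent configurations: 0.01·0.57·0.75 + 0.76·0.57·0.25 + 0.44·0.43·0.75 + 0.86·0.43·0.25 = 0.346925
Posterior = 0.200750 / 0.346925 ≈ 0.579

Now also conditioning on cardholder travelling abroad=true:
P(fraud alert | cardholder travelling abroad) = 0.44*0.75 + 0.86*0.25 = 0.330000 + 0.215000 = 0.545000
The genuine card theft-present share is 0.86*0.25 = 0.215000.
So P(genuine card theft | fraud alert, cardholder travelling abroad) = 0.215000/0.545000 ≈ 0.394.
Conditioning on cardholder travelling abroad lowers the posterior on genuine card theft: the classic explaining-away effect in a common-effect structure.

P(genuine card theft | fraud alert) ≈ 0.579; P(genuine card theft | fraud alert, cardholder travelling abroad) ≈ 0.394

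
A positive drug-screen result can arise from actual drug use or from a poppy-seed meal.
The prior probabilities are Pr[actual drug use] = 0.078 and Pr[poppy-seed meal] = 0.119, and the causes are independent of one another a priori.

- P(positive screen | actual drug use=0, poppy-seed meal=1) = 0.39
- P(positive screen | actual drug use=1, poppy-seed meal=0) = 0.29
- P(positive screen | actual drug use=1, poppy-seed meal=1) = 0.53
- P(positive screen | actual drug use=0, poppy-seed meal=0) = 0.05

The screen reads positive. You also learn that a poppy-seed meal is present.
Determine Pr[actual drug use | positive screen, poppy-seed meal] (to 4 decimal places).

Pr[actual drug use | positive screen, poppy-seed meal] ≈ 0.1031

By total probability over both values of actual drug use:
  P(positive screen | poppy-seed meal) = 0.39*0.922 + 0.53*0.078
        = 0.359580 + 0.041340 = 0.400920
Keeping only the actual drug use-present terms gives 0.041340, so
  P(actual drug use | positive screen, poppy-seed meal) = 0.041340 / 0.400920 ≈ 0.1031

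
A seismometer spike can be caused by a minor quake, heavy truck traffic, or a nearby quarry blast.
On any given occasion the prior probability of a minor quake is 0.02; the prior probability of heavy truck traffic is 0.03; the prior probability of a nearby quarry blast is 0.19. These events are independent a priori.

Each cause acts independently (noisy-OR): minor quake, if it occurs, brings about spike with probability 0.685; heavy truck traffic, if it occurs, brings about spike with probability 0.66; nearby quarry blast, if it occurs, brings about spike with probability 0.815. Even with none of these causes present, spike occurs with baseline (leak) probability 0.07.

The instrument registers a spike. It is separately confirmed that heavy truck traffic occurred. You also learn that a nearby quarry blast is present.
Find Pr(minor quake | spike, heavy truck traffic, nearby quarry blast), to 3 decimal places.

Pr(minor quake | spike, heavy truck traffic, nearby quarry blast) ≈ 0.021

Under noisy-OR, P(spike | causes) = 1 − (1−0.07)·∏(1−qᵢ) over the active causes.
For the numerator, keep only minor quake=true terms: 0.981573·0.02 = 0.019631
The normalizing constant is 0.941503·0.98 + 0.981573·0.02 = 0.942304
P(minor quake | spike, heavy truck traffic, nearby quarry blast) = 0.019631/0.942304 ≈ 0.021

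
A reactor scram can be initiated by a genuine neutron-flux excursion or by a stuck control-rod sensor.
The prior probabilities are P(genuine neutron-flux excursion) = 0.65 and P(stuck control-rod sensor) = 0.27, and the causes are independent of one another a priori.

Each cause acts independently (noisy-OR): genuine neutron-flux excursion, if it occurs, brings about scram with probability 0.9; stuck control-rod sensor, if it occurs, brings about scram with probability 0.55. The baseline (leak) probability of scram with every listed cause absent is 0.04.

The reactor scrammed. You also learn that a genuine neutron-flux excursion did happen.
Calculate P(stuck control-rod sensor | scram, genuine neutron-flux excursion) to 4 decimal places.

Under noisy-OR, P(scram | causes) = 1 − (1−0.04)·∏(1−qᵢ) over the active causes.
Weight on stuck control-rod sensor=true, given the evidence: 0.9568×0.27 = 0.258336
Normalizer over all consistent configurations: 0.904×0.73 + 0.9568×0.27 = 0.918256
P(stuck control-rod sensor | scram, genuine neutron-flux excursion) = 0.258336/0.918256 ≈ 0.2813

P(stuck control-rod sensor | scram, genuine neutron-flux excursion) ≈ 0.2813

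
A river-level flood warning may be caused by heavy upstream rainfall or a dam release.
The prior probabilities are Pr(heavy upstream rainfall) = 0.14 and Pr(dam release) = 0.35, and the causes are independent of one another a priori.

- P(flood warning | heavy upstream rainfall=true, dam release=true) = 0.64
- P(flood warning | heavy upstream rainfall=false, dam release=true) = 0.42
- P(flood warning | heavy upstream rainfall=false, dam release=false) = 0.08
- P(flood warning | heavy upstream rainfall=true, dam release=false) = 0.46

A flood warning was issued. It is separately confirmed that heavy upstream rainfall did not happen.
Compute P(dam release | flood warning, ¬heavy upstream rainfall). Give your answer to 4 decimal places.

P(dam release | flood warning, ¬heavy upstream rainfall) ≈ 0.7387

For the numerator, keep only dam release=true terms: 0.42·0.35 = 0.147000
The normalizing constant is 0.08·0.65 + 0.42·0.35 = 0.199000
P(dam release | flood warning, ¬heavy upstream rainfall) = 0.147000/0.199000 ≈ 0.7387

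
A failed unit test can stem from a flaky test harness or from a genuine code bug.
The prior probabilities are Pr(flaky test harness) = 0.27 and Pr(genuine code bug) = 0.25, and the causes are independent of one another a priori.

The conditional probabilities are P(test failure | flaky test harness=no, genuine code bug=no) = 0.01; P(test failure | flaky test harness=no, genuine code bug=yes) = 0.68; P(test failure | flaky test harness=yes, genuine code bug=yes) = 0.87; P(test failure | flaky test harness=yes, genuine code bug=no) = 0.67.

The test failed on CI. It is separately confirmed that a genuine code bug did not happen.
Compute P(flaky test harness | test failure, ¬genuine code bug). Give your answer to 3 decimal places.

P(flaky test harness | test failure, ¬genuine code bug) ≈ 0.961

Sum P(test failure|·) weighted by the priors over both values of flaky test harness:
  P(test failure | ¬genuine code bug) = 0.01·0.73 + 0.67·0.27
        = 0.007300 + 0.180900 = 0.188200
Configurations with flaky test harness contribute 0.180900, so
  P(flaky test harness | test failure, ¬genuine code bug) = 0.180900 / 0.188200 ≈ 0.961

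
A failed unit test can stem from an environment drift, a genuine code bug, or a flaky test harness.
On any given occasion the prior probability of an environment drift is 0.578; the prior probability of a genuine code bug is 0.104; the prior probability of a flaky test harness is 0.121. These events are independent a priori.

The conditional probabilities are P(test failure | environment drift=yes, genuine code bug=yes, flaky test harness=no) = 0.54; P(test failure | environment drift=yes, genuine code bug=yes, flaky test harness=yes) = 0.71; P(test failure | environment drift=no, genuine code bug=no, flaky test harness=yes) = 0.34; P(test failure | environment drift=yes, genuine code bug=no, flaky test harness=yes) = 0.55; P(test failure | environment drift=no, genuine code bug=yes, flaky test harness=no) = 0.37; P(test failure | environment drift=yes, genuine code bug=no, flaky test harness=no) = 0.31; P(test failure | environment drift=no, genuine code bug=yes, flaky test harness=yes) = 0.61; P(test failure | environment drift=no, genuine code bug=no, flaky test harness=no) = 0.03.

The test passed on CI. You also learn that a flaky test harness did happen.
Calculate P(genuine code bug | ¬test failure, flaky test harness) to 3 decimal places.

Weight on genuine code bug=true, given the evidence: 0.017116 + 0.017432 = 0.034548
The normalizing constant is 0.66*0.422*0.896 + 0.39*0.422*0.104 + 0.45*0.578*0.896 + 0.29*0.578*0.104 = 0.517152
P(genuine code bug | ¬test failure, flaky test harness) = 0.034548/0.517152 ≈ 0.067

P(genuine code bug | ¬test failure, flaky test harness) ≈ 0.067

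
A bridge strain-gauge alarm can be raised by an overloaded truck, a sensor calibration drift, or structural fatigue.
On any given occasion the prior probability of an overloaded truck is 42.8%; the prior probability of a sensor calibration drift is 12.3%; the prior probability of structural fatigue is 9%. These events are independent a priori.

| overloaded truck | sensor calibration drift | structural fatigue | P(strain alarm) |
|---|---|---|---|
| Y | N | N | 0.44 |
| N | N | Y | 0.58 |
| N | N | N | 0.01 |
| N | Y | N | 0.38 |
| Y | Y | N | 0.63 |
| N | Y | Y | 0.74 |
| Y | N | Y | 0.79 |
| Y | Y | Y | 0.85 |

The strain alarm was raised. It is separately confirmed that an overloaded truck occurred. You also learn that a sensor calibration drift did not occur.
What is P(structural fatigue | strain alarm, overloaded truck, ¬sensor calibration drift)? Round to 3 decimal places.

P(structural fatigue | strain alarm, overloaded truck, ¬sensor calibration drift) ≈ 0.151

P(strain alarm | overloaded truck, ¬sensor calibration drift) = 0.44*0.91 + 0.79*0.09 = 0.400400 + 0.071100 = 0.471500
Restricting to configurations with structural fatigue present: 0.79*0.09 = 0.071100.
Hence the posterior is 0.071100/0.471500 ≈ 0.151.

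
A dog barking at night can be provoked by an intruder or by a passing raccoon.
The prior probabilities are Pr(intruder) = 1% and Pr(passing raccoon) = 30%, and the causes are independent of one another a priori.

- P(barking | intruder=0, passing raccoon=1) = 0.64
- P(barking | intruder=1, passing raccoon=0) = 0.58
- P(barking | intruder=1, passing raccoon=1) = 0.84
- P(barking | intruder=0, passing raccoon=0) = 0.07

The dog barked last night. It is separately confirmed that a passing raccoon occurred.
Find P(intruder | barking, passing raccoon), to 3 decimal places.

Sum P(barking|·) weighted by the priors over both values of intruder:
  P(barking | passing raccoon) = 0.64·0.99 + 0.84·0.01
        = 0.633600 + 0.008400 = 0.642000
Configurations with intruder contribute 0.008400, so
  P(intruder | barking, passing raccoon) = 0.008400 / 0.642000 ≈ 0.013

P(intruder | barking, passing raccoon) ≈ 0.013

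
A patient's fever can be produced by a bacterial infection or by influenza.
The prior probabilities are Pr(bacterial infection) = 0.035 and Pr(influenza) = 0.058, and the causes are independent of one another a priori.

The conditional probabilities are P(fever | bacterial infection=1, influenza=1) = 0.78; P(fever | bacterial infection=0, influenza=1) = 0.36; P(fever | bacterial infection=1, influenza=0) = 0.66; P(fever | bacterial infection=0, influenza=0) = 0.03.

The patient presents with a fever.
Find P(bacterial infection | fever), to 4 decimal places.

Numerator (weight on configurations with bacterial infection): 0.021760 + 0.001583 = 0.023343
Denominator P(fever): 0.03×0.965×0.942 + 0.36×0.965×0.058 + 0.66×0.035×0.942 + 0.78×0.035×0.058 = 0.070763
P(bacterial infection | fever) = 0.023343/0.070763 ≈ 0.3299

P(bacterial infection | fever) ≈ 0.3299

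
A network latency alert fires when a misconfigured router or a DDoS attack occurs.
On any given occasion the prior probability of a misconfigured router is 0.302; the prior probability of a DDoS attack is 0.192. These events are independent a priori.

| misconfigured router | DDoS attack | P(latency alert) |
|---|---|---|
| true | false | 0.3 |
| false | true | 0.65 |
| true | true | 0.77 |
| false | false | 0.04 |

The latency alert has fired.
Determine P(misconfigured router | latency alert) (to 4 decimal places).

Numerator (weight on configurations with misconfigured router): 0.073205 + 0.044648 = 0.117853
Normalizer over all consistent configurations: 0.04·0.698·0.808 + 0.65·0.698·0.192 + 0.3·0.302·0.808 + 0.77·0.302·0.192 = 0.227522
Posterior = 0.117853 / 0.227522 ≈ 0.5180

P(misconfigured router | latency alert) ≈ 0.5180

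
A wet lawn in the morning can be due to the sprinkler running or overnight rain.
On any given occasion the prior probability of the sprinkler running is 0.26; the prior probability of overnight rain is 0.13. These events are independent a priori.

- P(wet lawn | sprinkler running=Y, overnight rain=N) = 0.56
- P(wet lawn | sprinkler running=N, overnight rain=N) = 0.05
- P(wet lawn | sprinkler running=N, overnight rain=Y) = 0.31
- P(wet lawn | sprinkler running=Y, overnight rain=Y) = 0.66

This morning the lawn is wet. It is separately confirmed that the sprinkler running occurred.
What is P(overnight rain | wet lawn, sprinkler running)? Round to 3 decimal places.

P(wet lawn | sprinkler running) = 0.56·0.87 + 0.66·0.13 = 0.487200 + 0.085800 = 0.573000
Restricting to configurations with overnight rain present: 0.66·0.13 = 0.085800.
So P(overnight rain | wet lawn, sprinkler running) = 0.085800/0.573000 ≈ 0.150.

P(overnight rain | wet lawn, sprinkler running) ≈ 0.150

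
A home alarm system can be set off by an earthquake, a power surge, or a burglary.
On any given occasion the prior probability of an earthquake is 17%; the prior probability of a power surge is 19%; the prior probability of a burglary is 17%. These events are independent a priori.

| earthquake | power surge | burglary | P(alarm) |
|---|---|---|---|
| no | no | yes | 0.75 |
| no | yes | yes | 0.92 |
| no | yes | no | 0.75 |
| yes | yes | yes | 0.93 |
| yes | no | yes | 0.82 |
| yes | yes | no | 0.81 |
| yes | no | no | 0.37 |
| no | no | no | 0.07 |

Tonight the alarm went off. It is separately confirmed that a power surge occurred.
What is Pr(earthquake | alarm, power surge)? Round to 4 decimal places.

Pr(earthquake | alarm, power surge) ≈ 0.1792

Numerator (weight on configurations with earthquake): 0.114291 + 0.026877 = 0.141168
Normalizer over all consistent configurations: 0.75×0.83×0.83 + 0.92×0.83×0.17 + 0.81×0.17×0.83 + 0.93×0.17×0.17 = 0.787655
Posterior = 0.141168 / 0.787655 ≈ 0.1792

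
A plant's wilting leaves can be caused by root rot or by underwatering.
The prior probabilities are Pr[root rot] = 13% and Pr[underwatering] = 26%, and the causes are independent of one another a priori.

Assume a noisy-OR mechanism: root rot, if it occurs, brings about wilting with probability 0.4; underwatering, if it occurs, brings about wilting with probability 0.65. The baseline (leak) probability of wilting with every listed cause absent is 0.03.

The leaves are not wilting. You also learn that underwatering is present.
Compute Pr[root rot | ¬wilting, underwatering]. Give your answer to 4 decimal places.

Pr[root rot | ¬wilting, underwatering] ≈ 0.0823

Under noisy-OR, P(wilting | causes) = 1 − (1−0.03)·∏(1−qᵢ) over the active causes.
Sum P(¬wilting|·) weighted by the priors over both values of root rot:
  P(¬wilting | underwatering) = 0.3395·0.87 + 0.2037·0.13
        = 0.295365 + 0.026481 = 0.321846
Configurations with root rot contribute 0.026481, so
  P(root rot | ¬wilting, underwatering) = 0.026481 / 0.321846 ≈ 0.0823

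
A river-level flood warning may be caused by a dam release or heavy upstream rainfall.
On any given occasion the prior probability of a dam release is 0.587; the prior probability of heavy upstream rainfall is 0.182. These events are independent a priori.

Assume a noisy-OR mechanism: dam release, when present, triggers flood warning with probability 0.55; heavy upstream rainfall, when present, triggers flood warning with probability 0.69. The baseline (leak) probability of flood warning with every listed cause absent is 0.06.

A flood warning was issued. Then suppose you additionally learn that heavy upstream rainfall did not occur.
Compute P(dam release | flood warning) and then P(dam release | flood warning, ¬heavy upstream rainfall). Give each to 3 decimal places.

P(dam release | flood warning) ≈ 0.834; P(dam release | flood warning, ¬heavy upstream rainfall) ≈ 0.932

Under noisy-OR, P(flood warning | causes) = 1 − (1−0.06)·∏(1−qᵢ) over the active causes.
By total probability over the 4 (dam release, heavy upstream rainfall) configurations:
  P(flood warning) = 0.06×0.413×0.818 + 0.7086×0.413×0.182 + 0.577×0.587×0.818 + 0.86887×0.587×0.182
        = 0.020270 + 0.053263 + 0.277056 + 0.092825 = 0.443414
The terms with dam release present sum to 0.369881, so
  P(dam release | flood warning) = 0.369881 / 0.443414 ≈ 0.834

Now also conditioning on heavy upstream rainfall≠true:
Enumerate both values of dam release and weight by the priors:
  P(flood warning | ¬heavy upstream rainfall) = 0.06*0.413 + 0.577*0.587
        = 0.024780 + 0.338699 = 0.363479
Keeping only the dam release-present terms gives 0.338699, so
  P(dam release | flood warning, ¬heavy upstream rainfall) = 0.338699 / 0.363479 ≈ 0.932
Ruling out heavy upstream rainfall raises the posterior on dam release — the flip side of explaining away.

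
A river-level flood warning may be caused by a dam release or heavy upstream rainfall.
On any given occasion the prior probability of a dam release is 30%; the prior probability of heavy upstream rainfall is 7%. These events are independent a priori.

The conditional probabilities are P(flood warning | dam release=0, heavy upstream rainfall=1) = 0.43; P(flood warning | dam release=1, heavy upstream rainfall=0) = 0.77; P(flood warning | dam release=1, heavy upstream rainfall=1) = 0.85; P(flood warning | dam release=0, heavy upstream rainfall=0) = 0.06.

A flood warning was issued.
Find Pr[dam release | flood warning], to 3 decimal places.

Sum P(flood warning|·) weighted by the priors over the 4 (dam release, heavy upstream rainfall) configurations:
  P(flood warning) = 0.06·0.7·0.93 + 0.43·0.7·0.07 + 0.77·0.3·0.93 + 0.85·0.3·0.07
        = 0.039060 + 0.021070 + 0.214830 + 0.017850 = 0.292810
The terms with dam release present sum to 0.232680, so
  P(dam release | flood warning) = 0.232680 / 0.292810 ≈ 0.795

Pr[dam release | flood warning] ≈ 0.795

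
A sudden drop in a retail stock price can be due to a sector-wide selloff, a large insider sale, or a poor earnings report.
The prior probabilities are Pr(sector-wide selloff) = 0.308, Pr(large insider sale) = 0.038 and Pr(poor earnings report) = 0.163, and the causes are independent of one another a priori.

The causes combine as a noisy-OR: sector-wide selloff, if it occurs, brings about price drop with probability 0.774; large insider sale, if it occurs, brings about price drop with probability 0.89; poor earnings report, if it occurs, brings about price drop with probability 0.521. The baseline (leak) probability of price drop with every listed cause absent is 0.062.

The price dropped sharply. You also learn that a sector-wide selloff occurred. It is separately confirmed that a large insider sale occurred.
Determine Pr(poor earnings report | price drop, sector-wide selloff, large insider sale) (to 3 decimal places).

Under noisy-OR, P(price drop | causes) = 1 − (1−0.062)·∏(1−qᵢ) over the active causes.
By total probability over both values of poor earnings report:
  P(price drop | sector-wide selloff, large insider sale) = 0.976681*0.837 + 0.98883*0.163
        = 0.817482 + 0.161179 = 0.978661
Configurations with poor earnings report contribute 0.161179, so
  P(poor earnings report | price drop, sector-wide selloff, large insider sale) = 0.161179 / 0.978661 ≈ 0.165

Pr(poor earnings report | price drop, sector-wide selloff, large insider sale) ≈ 0.165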